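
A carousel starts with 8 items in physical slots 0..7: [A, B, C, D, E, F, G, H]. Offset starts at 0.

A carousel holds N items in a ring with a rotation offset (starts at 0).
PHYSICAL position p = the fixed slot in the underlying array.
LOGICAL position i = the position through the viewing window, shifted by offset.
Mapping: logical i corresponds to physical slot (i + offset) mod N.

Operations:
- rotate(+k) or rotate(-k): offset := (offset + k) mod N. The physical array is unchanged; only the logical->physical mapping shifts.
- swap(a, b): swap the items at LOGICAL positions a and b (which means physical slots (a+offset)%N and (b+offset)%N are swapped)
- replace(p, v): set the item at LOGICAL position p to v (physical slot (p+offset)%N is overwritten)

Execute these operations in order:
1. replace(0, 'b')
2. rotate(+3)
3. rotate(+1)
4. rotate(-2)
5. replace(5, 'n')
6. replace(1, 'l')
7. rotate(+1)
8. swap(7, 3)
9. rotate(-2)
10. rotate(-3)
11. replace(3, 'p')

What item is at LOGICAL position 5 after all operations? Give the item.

Answer: l

Derivation:
After op 1 (replace(0, 'b')): offset=0, physical=[b,B,C,D,E,F,G,H], logical=[b,B,C,D,E,F,G,H]
After op 2 (rotate(+3)): offset=3, physical=[b,B,C,D,E,F,G,H], logical=[D,E,F,G,H,b,B,C]
After op 3 (rotate(+1)): offset=4, physical=[b,B,C,D,E,F,G,H], logical=[E,F,G,H,b,B,C,D]
After op 4 (rotate(-2)): offset=2, physical=[b,B,C,D,E,F,G,H], logical=[C,D,E,F,G,H,b,B]
After op 5 (replace(5, 'n')): offset=2, physical=[b,B,C,D,E,F,G,n], logical=[C,D,E,F,G,n,b,B]
After op 6 (replace(1, 'l')): offset=2, physical=[b,B,C,l,E,F,G,n], logical=[C,l,E,F,G,n,b,B]
After op 7 (rotate(+1)): offset=3, physical=[b,B,C,l,E,F,G,n], logical=[l,E,F,G,n,b,B,C]
After op 8 (swap(7, 3)): offset=3, physical=[b,B,G,l,E,F,C,n], logical=[l,E,F,C,n,b,B,G]
After op 9 (rotate(-2)): offset=1, physical=[b,B,G,l,E,F,C,n], logical=[B,G,l,E,F,C,n,b]
After op 10 (rotate(-3)): offset=6, physical=[b,B,G,l,E,F,C,n], logical=[C,n,b,B,G,l,E,F]
After op 11 (replace(3, 'p')): offset=6, physical=[b,p,G,l,E,F,C,n], logical=[C,n,b,p,G,l,E,F]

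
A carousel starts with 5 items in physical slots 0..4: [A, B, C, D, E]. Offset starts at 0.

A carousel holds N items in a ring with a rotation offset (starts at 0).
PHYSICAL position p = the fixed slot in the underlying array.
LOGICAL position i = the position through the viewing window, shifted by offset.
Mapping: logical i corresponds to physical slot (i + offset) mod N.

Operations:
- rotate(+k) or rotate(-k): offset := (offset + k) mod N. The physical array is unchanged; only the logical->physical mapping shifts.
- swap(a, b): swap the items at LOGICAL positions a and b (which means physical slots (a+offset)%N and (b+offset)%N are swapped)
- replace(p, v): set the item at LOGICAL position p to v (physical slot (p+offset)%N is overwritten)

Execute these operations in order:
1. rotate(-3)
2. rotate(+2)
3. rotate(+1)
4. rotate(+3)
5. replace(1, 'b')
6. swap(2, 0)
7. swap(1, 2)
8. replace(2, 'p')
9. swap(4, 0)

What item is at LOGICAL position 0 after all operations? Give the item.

After op 1 (rotate(-3)): offset=2, physical=[A,B,C,D,E], logical=[C,D,E,A,B]
After op 2 (rotate(+2)): offset=4, physical=[A,B,C,D,E], logical=[E,A,B,C,D]
After op 3 (rotate(+1)): offset=0, physical=[A,B,C,D,E], logical=[A,B,C,D,E]
After op 4 (rotate(+3)): offset=3, physical=[A,B,C,D,E], logical=[D,E,A,B,C]
After op 5 (replace(1, 'b')): offset=3, physical=[A,B,C,D,b], logical=[D,b,A,B,C]
After op 6 (swap(2, 0)): offset=3, physical=[D,B,C,A,b], logical=[A,b,D,B,C]
After op 7 (swap(1, 2)): offset=3, physical=[b,B,C,A,D], logical=[A,D,b,B,C]
After op 8 (replace(2, 'p')): offset=3, physical=[p,B,C,A,D], logical=[A,D,p,B,C]
After op 9 (swap(4, 0)): offset=3, physical=[p,B,A,C,D], logical=[C,D,p,B,A]

Answer: C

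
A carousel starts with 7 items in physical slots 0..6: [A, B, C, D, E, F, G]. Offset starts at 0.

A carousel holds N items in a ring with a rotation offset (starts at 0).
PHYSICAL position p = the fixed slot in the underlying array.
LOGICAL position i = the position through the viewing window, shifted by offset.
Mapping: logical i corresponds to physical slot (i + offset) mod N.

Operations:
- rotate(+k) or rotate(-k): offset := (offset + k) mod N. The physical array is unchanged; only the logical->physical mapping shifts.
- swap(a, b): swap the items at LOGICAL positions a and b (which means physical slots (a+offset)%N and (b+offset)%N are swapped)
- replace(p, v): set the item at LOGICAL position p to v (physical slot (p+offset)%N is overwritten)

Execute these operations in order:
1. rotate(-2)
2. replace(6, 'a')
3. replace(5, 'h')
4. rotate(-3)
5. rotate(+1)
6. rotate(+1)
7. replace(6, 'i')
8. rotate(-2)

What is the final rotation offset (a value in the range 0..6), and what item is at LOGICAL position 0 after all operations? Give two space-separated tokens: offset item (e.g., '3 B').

After op 1 (rotate(-2)): offset=5, physical=[A,B,C,D,E,F,G], logical=[F,G,A,B,C,D,E]
After op 2 (replace(6, 'a')): offset=5, physical=[A,B,C,D,a,F,G], logical=[F,G,A,B,C,D,a]
After op 3 (replace(5, 'h')): offset=5, physical=[A,B,C,h,a,F,G], logical=[F,G,A,B,C,h,a]
After op 4 (rotate(-3)): offset=2, physical=[A,B,C,h,a,F,G], logical=[C,h,a,F,G,A,B]
After op 5 (rotate(+1)): offset=3, physical=[A,B,C,h,a,F,G], logical=[h,a,F,G,A,B,C]
After op 6 (rotate(+1)): offset=4, physical=[A,B,C,h,a,F,G], logical=[a,F,G,A,B,C,h]
After op 7 (replace(6, 'i')): offset=4, physical=[A,B,C,i,a,F,G], logical=[a,F,G,A,B,C,i]
After op 8 (rotate(-2)): offset=2, physical=[A,B,C,i,a,F,G], logical=[C,i,a,F,G,A,B]

Answer: 2 C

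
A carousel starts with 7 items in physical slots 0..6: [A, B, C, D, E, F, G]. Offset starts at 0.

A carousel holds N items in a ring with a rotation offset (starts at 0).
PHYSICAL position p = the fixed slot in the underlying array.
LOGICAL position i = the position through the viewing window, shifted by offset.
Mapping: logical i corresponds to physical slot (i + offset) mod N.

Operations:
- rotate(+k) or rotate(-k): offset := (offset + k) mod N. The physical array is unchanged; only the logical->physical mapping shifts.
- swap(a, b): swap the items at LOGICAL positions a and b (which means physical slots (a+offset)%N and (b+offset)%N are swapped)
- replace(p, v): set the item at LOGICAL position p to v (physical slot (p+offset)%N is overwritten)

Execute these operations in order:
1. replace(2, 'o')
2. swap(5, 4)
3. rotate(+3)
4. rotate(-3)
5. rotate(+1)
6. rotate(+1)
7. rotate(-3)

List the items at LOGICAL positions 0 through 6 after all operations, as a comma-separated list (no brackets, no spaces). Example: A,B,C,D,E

After op 1 (replace(2, 'o')): offset=0, physical=[A,B,o,D,E,F,G], logical=[A,B,o,D,E,F,G]
After op 2 (swap(5, 4)): offset=0, physical=[A,B,o,D,F,E,G], logical=[A,B,o,D,F,E,G]
After op 3 (rotate(+3)): offset=3, physical=[A,B,o,D,F,E,G], logical=[D,F,E,G,A,B,o]
After op 4 (rotate(-3)): offset=0, physical=[A,B,o,D,F,E,G], logical=[A,B,o,D,F,E,G]
After op 5 (rotate(+1)): offset=1, physical=[A,B,o,D,F,E,G], logical=[B,o,D,F,E,G,A]
After op 6 (rotate(+1)): offset=2, physical=[A,B,o,D,F,E,G], logical=[o,D,F,E,G,A,B]
After op 7 (rotate(-3)): offset=6, physical=[A,B,o,D,F,E,G], logical=[G,A,B,o,D,F,E]

Answer: G,A,B,o,D,F,E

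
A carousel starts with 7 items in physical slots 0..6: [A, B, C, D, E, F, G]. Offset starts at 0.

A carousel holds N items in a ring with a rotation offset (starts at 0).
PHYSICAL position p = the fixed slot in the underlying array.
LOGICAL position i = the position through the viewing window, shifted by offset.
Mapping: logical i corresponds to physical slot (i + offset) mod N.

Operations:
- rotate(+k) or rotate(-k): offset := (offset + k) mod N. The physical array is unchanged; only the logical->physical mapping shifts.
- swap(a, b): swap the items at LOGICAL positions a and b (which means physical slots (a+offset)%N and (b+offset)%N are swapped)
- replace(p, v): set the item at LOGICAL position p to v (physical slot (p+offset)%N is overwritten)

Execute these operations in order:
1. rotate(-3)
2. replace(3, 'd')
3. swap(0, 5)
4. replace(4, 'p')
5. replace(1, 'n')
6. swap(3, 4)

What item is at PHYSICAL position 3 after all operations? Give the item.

Answer: D

Derivation:
After op 1 (rotate(-3)): offset=4, physical=[A,B,C,D,E,F,G], logical=[E,F,G,A,B,C,D]
After op 2 (replace(3, 'd')): offset=4, physical=[d,B,C,D,E,F,G], logical=[E,F,G,d,B,C,D]
After op 3 (swap(0, 5)): offset=4, physical=[d,B,E,D,C,F,G], logical=[C,F,G,d,B,E,D]
After op 4 (replace(4, 'p')): offset=4, physical=[d,p,E,D,C,F,G], logical=[C,F,G,d,p,E,D]
After op 5 (replace(1, 'n')): offset=4, physical=[d,p,E,D,C,n,G], logical=[C,n,G,d,p,E,D]
After op 6 (swap(3, 4)): offset=4, physical=[p,d,E,D,C,n,G], logical=[C,n,G,p,d,E,D]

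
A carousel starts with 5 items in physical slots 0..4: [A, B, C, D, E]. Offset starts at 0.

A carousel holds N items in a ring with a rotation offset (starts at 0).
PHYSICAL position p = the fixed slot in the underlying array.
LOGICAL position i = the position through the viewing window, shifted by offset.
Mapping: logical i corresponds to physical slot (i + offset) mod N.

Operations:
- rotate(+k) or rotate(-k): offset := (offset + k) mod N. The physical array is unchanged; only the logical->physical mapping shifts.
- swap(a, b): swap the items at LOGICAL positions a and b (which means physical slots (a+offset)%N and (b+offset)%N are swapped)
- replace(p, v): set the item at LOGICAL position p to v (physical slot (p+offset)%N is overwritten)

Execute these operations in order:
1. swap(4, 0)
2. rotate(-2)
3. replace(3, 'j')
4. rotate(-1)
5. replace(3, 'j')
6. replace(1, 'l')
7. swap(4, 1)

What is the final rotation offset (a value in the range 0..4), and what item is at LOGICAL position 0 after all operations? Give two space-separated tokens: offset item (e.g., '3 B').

Answer: 2 C

Derivation:
After op 1 (swap(4, 0)): offset=0, physical=[E,B,C,D,A], logical=[E,B,C,D,A]
After op 2 (rotate(-2)): offset=3, physical=[E,B,C,D,A], logical=[D,A,E,B,C]
After op 3 (replace(3, 'j')): offset=3, physical=[E,j,C,D,A], logical=[D,A,E,j,C]
After op 4 (rotate(-1)): offset=2, physical=[E,j,C,D,A], logical=[C,D,A,E,j]
After op 5 (replace(3, 'j')): offset=2, physical=[j,j,C,D,A], logical=[C,D,A,j,j]
After op 6 (replace(1, 'l')): offset=2, physical=[j,j,C,l,A], logical=[C,l,A,j,j]
After op 7 (swap(4, 1)): offset=2, physical=[j,l,C,j,A], logical=[C,j,A,j,l]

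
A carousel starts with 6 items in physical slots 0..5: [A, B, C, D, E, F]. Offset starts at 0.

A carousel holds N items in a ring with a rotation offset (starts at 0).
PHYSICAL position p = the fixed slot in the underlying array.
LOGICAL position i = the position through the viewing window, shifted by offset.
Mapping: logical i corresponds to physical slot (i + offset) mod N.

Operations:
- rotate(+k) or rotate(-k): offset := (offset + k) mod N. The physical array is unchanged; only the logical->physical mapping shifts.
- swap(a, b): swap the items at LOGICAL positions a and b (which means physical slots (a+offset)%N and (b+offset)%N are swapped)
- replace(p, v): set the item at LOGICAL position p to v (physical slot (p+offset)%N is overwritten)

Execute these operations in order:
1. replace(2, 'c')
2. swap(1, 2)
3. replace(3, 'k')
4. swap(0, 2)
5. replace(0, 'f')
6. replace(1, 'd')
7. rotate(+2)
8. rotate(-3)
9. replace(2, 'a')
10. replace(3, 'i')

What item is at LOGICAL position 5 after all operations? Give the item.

Answer: E

Derivation:
After op 1 (replace(2, 'c')): offset=0, physical=[A,B,c,D,E,F], logical=[A,B,c,D,E,F]
After op 2 (swap(1, 2)): offset=0, physical=[A,c,B,D,E,F], logical=[A,c,B,D,E,F]
After op 3 (replace(3, 'k')): offset=0, physical=[A,c,B,k,E,F], logical=[A,c,B,k,E,F]
After op 4 (swap(0, 2)): offset=0, physical=[B,c,A,k,E,F], logical=[B,c,A,k,E,F]
After op 5 (replace(0, 'f')): offset=0, physical=[f,c,A,k,E,F], logical=[f,c,A,k,E,F]
After op 6 (replace(1, 'd')): offset=0, physical=[f,d,A,k,E,F], logical=[f,d,A,k,E,F]
After op 7 (rotate(+2)): offset=2, physical=[f,d,A,k,E,F], logical=[A,k,E,F,f,d]
After op 8 (rotate(-3)): offset=5, physical=[f,d,A,k,E,F], logical=[F,f,d,A,k,E]
After op 9 (replace(2, 'a')): offset=5, physical=[f,a,A,k,E,F], logical=[F,f,a,A,k,E]
After op 10 (replace(3, 'i')): offset=5, physical=[f,a,i,k,E,F], logical=[F,f,a,i,k,E]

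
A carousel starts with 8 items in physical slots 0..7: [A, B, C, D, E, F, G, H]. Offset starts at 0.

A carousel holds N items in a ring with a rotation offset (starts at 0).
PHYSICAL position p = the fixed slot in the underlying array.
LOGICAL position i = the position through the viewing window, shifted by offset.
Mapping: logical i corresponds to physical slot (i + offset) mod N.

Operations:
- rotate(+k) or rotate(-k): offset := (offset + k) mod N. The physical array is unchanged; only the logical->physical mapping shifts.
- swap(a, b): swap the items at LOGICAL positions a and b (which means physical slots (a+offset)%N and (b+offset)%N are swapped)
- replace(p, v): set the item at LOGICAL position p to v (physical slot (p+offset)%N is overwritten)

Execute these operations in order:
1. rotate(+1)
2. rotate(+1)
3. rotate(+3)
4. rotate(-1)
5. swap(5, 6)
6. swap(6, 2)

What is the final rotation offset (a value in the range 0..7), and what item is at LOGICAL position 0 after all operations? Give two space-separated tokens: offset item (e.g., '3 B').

After op 1 (rotate(+1)): offset=1, physical=[A,B,C,D,E,F,G,H], logical=[B,C,D,E,F,G,H,A]
After op 2 (rotate(+1)): offset=2, physical=[A,B,C,D,E,F,G,H], logical=[C,D,E,F,G,H,A,B]
After op 3 (rotate(+3)): offset=5, physical=[A,B,C,D,E,F,G,H], logical=[F,G,H,A,B,C,D,E]
After op 4 (rotate(-1)): offset=4, physical=[A,B,C,D,E,F,G,H], logical=[E,F,G,H,A,B,C,D]
After op 5 (swap(5, 6)): offset=4, physical=[A,C,B,D,E,F,G,H], logical=[E,F,G,H,A,C,B,D]
After op 6 (swap(6, 2)): offset=4, physical=[A,C,G,D,E,F,B,H], logical=[E,F,B,H,A,C,G,D]

Answer: 4 E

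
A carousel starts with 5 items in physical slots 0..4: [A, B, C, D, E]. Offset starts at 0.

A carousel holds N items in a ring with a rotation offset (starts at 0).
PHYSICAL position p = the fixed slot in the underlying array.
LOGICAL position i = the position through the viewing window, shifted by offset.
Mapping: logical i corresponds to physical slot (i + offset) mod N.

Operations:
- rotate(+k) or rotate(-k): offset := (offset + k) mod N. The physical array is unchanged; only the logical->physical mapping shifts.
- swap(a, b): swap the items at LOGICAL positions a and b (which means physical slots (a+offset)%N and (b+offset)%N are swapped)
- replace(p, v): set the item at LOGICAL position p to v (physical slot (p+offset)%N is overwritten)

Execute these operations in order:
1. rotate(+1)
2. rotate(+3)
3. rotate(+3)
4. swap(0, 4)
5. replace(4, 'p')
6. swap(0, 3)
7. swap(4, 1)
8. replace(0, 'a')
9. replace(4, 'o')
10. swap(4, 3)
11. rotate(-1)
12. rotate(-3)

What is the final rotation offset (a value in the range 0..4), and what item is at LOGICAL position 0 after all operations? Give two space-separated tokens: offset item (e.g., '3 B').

Answer: 3 p

Derivation:
After op 1 (rotate(+1)): offset=1, physical=[A,B,C,D,E], logical=[B,C,D,E,A]
After op 2 (rotate(+3)): offset=4, physical=[A,B,C,D,E], logical=[E,A,B,C,D]
After op 3 (rotate(+3)): offset=2, physical=[A,B,C,D,E], logical=[C,D,E,A,B]
After op 4 (swap(0, 4)): offset=2, physical=[A,C,B,D,E], logical=[B,D,E,A,C]
After op 5 (replace(4, 'p')): offset=2, physical=[A,p,B,D,E], logical=[B,D,E,A,p]
After op 6 (swap(0, 3)): offset=2, physical=[B,p,A,D,E], logical=[A,D,E,B,p]
After op 7 (swap(4, 1)): offset=2, physical=[B,D,A,p,E], logical=[A,p,E,B,D]
After op 8 (replace(0, 'a')): offset=2, physical=[B,D,a,p,E], logical=[a,p,E,B,D]
After op 9 (replace(4, 'o')): offset=2, physical=[B,o,a,p,E], logical=[a,p,E,B,o]
After op 10 (swap(4, 3)): offset=2, physical=[o,B,a,p,E], logical=[a,p,E,o,B]
After op 11 (rotate(-1)): offset=1, physical=[o,B,a,p,E], logical=[B,a,p,E,o]
After op 12 (rotate(-3)): offset=3, physical=[o,B,a,p,E], logical=[p,E,o,B,a]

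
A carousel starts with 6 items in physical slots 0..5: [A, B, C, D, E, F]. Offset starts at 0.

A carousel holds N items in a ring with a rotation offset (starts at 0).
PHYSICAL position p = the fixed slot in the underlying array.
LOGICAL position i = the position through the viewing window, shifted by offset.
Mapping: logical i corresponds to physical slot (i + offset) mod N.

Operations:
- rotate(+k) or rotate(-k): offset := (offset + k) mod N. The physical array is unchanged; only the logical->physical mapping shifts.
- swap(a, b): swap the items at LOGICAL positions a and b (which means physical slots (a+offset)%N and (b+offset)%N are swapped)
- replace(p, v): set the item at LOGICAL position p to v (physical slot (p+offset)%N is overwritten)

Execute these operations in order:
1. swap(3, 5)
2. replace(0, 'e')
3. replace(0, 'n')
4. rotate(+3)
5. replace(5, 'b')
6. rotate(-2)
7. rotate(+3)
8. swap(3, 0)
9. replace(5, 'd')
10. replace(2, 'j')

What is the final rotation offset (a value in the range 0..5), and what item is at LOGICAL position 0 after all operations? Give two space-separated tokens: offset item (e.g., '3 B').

After op 1 (swap(3, 5)): offset=0, physical=[A,B,C,F,E,D], logical=[A,B,C,F,E,D]
After op 2 (replace(0, 'e')): offset=0, physical=[e,B,C,F,E,D], logical=[e,B,C,F,E,D]
After op 3 (replace(0, 'n')): offset=0, physical=[n,B,C,F,E,D], logical=[n,B,C,F,E,D]
After op 4 (rotate(+3)): offset=3, physical=[n,B,C,F,E,D], logical=[F,E,D,n,B,C]
After op 5 (replace(5, 'b')): offset=3, physical=[n,B,b,F,E,D], logical=[F,E,D,n,B,b]
After op 6 (rotate(-2)): offset=1, physical=[n,B,b,F,E,D], logical=[B,b,F,E,D,n]
After op 7 (rotate(+3)): offset=4, physical=[n,B,b,F,E,D], logical=[E,D,n,B,b,F]
After op 8 (swap(3, 0)): offset=4, physical=[n,E,b,F,B,D], logical=[B,D,n,E,b,F]
After op 9 (replace(5, 'd')): offset=4, physical=[n,E,b,d,B,D], logical=[B,D,n,E,b,d]
After op 10 (replace(2, 'j')): offset=4, physical=[j,E,b,d,B,D], logical=[B,D,j,E,b,d]

Answer: 4 B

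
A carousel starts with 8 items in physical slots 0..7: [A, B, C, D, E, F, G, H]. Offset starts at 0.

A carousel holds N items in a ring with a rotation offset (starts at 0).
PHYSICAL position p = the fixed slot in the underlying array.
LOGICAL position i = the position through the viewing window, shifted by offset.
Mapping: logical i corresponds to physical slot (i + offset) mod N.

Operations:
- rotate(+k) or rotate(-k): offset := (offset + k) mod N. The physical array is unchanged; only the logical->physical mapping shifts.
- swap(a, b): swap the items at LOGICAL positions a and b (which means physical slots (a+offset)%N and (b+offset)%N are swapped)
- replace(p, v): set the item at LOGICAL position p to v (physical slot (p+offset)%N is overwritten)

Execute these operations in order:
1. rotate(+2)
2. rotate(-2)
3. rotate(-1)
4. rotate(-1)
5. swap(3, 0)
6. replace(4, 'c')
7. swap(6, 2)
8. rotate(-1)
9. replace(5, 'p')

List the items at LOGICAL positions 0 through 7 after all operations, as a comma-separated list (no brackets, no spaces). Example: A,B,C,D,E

After op 1 (rotate(+2)): offset=2, physical=[A,B,C,D,E,F,G,H], logical=[C,D,E,F,G,H,A,B]
After op 2 (rotate(-2)): offset=0, physical=[A,B,C,D,E,F,G,H], logical=[A,B,C,D,E,F,G,H]
After op 3 (rotate(-1)): offset=7, physical=[A,B,C,D,E,F,G,H], logical=[H,A,B,C,D,E,F,G]
After op 4 (rotate(-1)): offset=6, physical=[A,B,C,D,E,F,G,H], logical=[G,H,A,B,C,D,E,F]
After op 5 (swap(3, 0)): offset=6, physical=[A,G,C,D,E,F,B,H], logical=[B,H,A,G,C,D,E,F]
After op 6 (replace(4, 'c')): offset=6, physical=[A,G,c,D,E,F,B,H], logical=[B,H,A,G,c,D,E,F]
After op 7 (swap(6, 2)): offset=6, physical=[E,G,c,D,A,F,B,H], logical=[B,H,E,G,c,D,A,F]
After op 8 (rotate(-1)): offset=5, physical=[E,G,c,D,A,F,B,H], logical=[F,B,H,E,G,c,D,A]
After op 9 (replace(5, 'p')): offset=5, physical=[E,G,p,D,A,F,B,H], logical=[F,B,H,E,G,p,D,A]

Answer: F,B,H,E,G,p,D,A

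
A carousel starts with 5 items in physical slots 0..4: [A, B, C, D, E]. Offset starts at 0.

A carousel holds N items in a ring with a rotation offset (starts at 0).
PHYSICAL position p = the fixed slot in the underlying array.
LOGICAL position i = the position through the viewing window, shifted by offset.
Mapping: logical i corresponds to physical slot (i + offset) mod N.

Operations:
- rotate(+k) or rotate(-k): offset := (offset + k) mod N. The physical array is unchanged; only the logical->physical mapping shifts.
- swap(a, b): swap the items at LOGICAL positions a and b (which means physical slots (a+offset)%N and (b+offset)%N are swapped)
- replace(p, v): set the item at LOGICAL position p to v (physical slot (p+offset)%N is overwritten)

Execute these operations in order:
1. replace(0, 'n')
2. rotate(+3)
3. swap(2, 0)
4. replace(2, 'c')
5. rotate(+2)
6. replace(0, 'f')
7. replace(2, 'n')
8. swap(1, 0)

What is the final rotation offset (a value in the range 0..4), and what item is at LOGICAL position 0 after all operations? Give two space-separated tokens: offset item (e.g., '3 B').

After op 1 (replace(0, 'n')): offset=0, physical=[n,B,C,D,E], logical=[n,B,C,D,E]
After op 2 (rotate(+3)): offset=3, physical=[n,B,C,D,E], logical=[D,E,n,B,C]
After op 3 (swap(2, 0)): offset=3, physical=[D,B,C,n,E], logical=[n,E,D,B,C]
After op 4 (replace(2, 'c')): offset=3, physical=[c,B,C,n,E], logical=[n,E,c,B,C]
After op 5 (rotate(+2)): offset=0, physical=[c,B,C,n,E], logical=[c,B,C,n,E]
After op 6 (replace(0, 'f')): offset=0, physical=[f,B,C,n,E], logical=[f,B,C,n,E]
After op 7 (replace(2, 'n')): offset=0, physical=[f,B,n,n,E], logical=[f,B,n,n,E]
After op 8 (swap(1, 0)): offset=0, physical=[B,f,n,n,E], logical=[B,f,n,n,E]

Answer: 0 B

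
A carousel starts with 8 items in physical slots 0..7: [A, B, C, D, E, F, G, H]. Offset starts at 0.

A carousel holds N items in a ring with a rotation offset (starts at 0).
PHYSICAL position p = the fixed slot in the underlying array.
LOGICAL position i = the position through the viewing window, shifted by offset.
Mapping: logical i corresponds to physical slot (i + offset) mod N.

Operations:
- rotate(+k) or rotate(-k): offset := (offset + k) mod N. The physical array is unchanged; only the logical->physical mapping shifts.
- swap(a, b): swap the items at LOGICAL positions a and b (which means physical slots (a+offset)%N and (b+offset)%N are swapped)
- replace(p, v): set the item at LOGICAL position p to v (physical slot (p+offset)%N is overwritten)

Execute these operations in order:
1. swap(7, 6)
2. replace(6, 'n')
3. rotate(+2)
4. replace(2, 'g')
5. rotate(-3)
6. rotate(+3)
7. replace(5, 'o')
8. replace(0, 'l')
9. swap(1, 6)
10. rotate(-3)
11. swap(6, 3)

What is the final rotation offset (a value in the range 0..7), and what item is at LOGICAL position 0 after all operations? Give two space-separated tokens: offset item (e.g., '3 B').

Answer: 7 o

Derivation:
After op 1 (swap(7, 6)): offset=0, physical=[A,B,C,D,E,F,H,G], logical=[A,B,C,D,E,F,H,G]
After op 2 (replace(6, 'n')): offset=0, physical=[A,B,C,D,E,F,n,G], logical=[A,B,C,D,E,F,n,G]
After op 3 (rotate(+2)): offset=2, physical=[A,B,C,D,E,F,n,G], logical=[C,D,E,F,n,G,A,B]
After op 4 (replace(2, 'g')): offset=2, physical=[A,B,C,D,g,F,n,G], logical=[C,D,g,F,n,G,A,B]
After op 5 (rotate(-3)): offset=7, physical=[A,B,C,D,g,F,n,G], logical=[G,A,B,C,D,g,F,n]
After op 6 (rotate(+3)): offset=2, physical=[A,B,C,D,g,F,n,G], logical=[C,D,g,F,n,G,A,B]
After op 7 (replace(5, 'o')): offset=2, physical=[A,B,C,D,g,F,n,o], logical=[C,D,g,F,n,o,A,B]
After op 8 (replace(0, 'l')): offset=2, physical=[A,B,l,D,g,F,n,o], logical=[l,D,g,F,n,o,A,B]
After op 9 (swap(1, 6)): offset=2, physical=[D,B,l,A,g,F,n,o], logical=[l,A,g,F,n,o,D,B]
After op 10 (rotate(-3)): offset=7, physical=[D,B,l,A,g,F,n,o], logical=[o,D,B,l,A,g,F,n]
After op 11 (swap(6, 3)): offset=7, physical=[D,B,F,A,g,l,n,o], logical=[o,D,B,F,A,g,l,n]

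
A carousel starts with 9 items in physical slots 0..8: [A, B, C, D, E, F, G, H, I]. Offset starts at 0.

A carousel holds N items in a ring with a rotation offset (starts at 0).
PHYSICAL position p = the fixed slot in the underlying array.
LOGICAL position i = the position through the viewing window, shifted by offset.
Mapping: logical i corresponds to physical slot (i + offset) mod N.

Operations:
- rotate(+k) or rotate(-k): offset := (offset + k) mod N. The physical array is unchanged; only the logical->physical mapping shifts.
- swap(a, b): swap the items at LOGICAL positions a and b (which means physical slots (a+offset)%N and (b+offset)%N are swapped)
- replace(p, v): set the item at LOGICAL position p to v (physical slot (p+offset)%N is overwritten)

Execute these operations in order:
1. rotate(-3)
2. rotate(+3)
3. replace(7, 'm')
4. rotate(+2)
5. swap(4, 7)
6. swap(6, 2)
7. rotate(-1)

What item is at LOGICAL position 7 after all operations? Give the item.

Answer: E

Derivation:
After op 1 (rotate(-3)): offset=6, physical=[A,B,C,D,E,F,G,H,I], logical=[G,H,I,A,B,C,D,E,F]
After op 2 (rotate(+3)): offset=0, physical=[A,B,C,D,E,F,G,H,I], logical=[A,B,C,D,E,F,G,H,I]
After op 3 (replace(7, 'm')): offset=0, physical=[A,B,C,D,E,F,G,m,I], logical=[A,B,C,D,E,F,G,m,I]
After op 4 (rotate(+2)): offset=2, physical=[A,B,C,D,E,F,G,m,I], logical=[C,D,E,F,G,m,I,A,B]
After op 5 (swap(4, 7)): offset=2, physical=[G,B,C,D,E,F,A,m,I], logical=[C,D,E,F,A,m,I,G,B]
After op 6 (swap(6, 2)): offset=2, physical=[G,B,C,D,I,F,A,m,E], logical=[C,D,I,F,A,m,E,G,B]
After op 7 (rotate(-1)): offset=1, physical=[G,B,C,D,I,F,A,m,E], logical=[B,C,D,I,F,A,m,E,G]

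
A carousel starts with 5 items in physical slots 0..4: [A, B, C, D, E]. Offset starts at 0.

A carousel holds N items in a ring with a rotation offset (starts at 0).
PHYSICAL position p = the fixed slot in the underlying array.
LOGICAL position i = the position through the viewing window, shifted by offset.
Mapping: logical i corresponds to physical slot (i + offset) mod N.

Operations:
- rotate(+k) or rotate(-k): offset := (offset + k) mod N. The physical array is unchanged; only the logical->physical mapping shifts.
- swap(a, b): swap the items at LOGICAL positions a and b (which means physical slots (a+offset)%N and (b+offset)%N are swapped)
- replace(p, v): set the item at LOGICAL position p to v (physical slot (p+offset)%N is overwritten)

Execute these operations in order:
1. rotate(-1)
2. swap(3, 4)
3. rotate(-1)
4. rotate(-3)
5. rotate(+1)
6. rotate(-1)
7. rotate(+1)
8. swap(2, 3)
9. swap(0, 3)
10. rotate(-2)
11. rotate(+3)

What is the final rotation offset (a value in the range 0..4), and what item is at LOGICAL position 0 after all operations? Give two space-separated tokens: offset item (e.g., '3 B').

Answer: 2 D

Derivation:
After op 1 (rotate(-1)): offset=4, physical=[A,B,C,D,E], logical=[E,A,B,C,D]
After op 2 (swap(3, 4)): offset=4, physical=[A,B,D,C,E], logical=[E,A,B,D,C]
After op 3 (rotate(-1)): offset=3, physical=[A,B,D,C,E], logical=[C,E,A,B,D]
After op 4 (rotate(-3)): offset=0, physical=[A,B,D,C,E], logical=[A,B,D,C,E]
After op 5 (rotate(+1)): offset=1, physical=[A,B,D,C,E], logical=[B,D,C,E,A]
After op 6 (rotate(-1)): offset=0, physical=[A,B,D,C,E], logical=[A,B,D,C,E]
After op 7 (rotate(+1)): offset=1, physical=[A,B,D,C,E], logical=[B,D,C,E,A]
After op 8 (swap(2, 3)): offset=1, physical=[A,B,D,E,C], logical=[B,D,E,C,A]
After op 9 (swap(0, 3)): offset=1, physical=[A,C,D,E,B], logical=[C,D,E,B,A]
After op 10 (rotate(-2)): offset=4, physical=[A,C,D,E,B], logical=[B,A,C,D,E]
After op 11 (rotate(+3)): offset=2, physical=[A,C,D,E,B], logical=[D,E,B,A,C]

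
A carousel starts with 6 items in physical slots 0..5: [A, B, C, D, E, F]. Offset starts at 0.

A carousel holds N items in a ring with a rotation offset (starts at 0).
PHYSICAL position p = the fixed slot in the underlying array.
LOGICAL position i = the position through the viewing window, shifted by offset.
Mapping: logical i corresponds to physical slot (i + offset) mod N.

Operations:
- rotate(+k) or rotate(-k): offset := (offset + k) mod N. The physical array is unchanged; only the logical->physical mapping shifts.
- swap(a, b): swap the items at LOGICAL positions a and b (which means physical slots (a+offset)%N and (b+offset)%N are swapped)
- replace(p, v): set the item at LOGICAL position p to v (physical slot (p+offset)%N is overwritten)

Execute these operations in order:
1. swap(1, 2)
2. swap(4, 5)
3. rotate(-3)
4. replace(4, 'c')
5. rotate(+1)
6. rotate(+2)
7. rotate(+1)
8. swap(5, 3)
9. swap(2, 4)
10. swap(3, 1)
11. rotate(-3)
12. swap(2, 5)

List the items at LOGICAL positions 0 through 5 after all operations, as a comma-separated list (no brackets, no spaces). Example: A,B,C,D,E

Answer: B,D,E,c,A,F

Derivation:
After op 1 (swap(1, 2)): offset=0, physical=[A,C,B,D,E,F], logical=[A,C,B,D,E,F]
After op 2 (swap(4, 5)): offset=0, physical=[A,C,B,D,F,E], logical=[A,C,B,D,F,E]
After op 3 (rotate(-3)): offset=3, physical=[A,C,B,D,F,E], logical=[D,F,E,A,C,B]
After op 4 (replace(4, 'c')): offset=3, physical=[A,c,B,D,F,E], logical=[D,F,E,A,c,B]
After op 5 (rotate(+1)): offset=4, physical=[A,c,B,D,F,E], logical=[F,E,A,c,B,D]
After op 6 (rotate(+2)): offset=0, physical=[A,c,B,D,F,E], logical=[A,c,B,D,F,E]
After op 7 (rotate(+1)): offset=1, physical=[A,c,B,D,F,E], logical=[c,B,D,F,E,A]
After op 8 (swap(5, 3)): offset=1, physical=[F,c,B,D,A,E], logical=[c,B,D,A,E,F]
After op 9 (swap(2, 4)): offset=1, physical=[F,c,B,E,A,D], logical=[c,B,E,A,D,F]
After op 10 (swap(3, 1)): offset=1, physical=[F,c,A,E,B,D], logical=[c,A,E,B,D,F]
After op 11 (rotate(-3)): offset=4, physical=[F,c,A,E,B,D], logical=[B,D,F,c,A,E]
After op 12 (swap(2, 5)): offset=4, physical=[E,c,A,F,B,D], logical=[B,D,E,c,A,F]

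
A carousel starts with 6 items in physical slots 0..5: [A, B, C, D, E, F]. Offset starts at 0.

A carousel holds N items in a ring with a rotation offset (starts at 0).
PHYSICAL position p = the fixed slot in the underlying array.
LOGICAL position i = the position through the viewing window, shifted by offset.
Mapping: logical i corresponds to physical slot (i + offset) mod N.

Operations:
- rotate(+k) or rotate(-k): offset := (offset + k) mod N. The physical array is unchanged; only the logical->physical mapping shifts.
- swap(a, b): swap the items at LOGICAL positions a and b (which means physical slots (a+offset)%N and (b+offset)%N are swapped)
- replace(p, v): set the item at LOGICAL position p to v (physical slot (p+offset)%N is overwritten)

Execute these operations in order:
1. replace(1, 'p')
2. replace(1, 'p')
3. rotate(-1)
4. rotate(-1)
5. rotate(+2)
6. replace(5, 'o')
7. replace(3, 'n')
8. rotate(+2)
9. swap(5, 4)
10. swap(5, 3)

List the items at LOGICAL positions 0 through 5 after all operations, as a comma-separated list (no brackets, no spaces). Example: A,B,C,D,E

After op 1 (replace(1, 'p')): offset=0, physical=[A,p,C,D,E,F], logical=[A,p,C,D,E,F]
After op 2 (replace(1, 'p')): offset=0, physical=[A,p,C,D,E,F], logical=[A,p,C,D,E,F]
After op 3 (rotate(-1)): offset=5, physical=[A,p,C,D,E,F], logical=[F,A,p,C,D,E]
After op 4 (rotate(-1)): offset=4, physical=[A,p,C,D,E,F], logical=[E,F,A,p,C,D]
After op 5 (rotate(+2)): offset=0, physical=[A,p,C,D,E,F], logical=[A,p,C,D,E,F]
After op 6 (replace(5, 'o')): offset=0, physical=[A,p,C,D,E,o], logical=[A,p,C,D,E,o]
After op 7 (replace(3, 'n')): offset=0, physical=[A,p,C,n,E,o], logical=[A,p,C,n,E,o]
After op 8 (rotate(+2)): offset=2, physical=[A,p,C,n,E,o], logical=[C,n,E,o,A,p]
After op 9 (swap(5, 4)): offset=2, physical=[p,A,C,n,E,o], logical=[C,n,E,o,p,A]
After op 10 (swap(5, 3)): offset=2, physical=[p,o,C,n,E,A], logical=[C,n,E,A,p,o]

Answer: C,n,E,A,p,o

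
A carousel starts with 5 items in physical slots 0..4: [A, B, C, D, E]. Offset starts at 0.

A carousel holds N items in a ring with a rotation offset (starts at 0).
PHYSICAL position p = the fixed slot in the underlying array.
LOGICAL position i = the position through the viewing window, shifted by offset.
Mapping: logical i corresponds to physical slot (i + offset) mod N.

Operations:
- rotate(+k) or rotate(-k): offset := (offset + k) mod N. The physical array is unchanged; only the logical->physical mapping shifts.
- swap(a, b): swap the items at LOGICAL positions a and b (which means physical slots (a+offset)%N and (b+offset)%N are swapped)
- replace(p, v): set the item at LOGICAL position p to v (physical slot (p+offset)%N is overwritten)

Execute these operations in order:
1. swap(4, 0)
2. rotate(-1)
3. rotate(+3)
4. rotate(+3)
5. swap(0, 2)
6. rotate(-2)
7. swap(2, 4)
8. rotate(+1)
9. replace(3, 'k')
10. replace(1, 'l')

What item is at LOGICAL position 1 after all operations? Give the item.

Answer: l

Derivation:
After op 1 (swap(4, 0)): offset=0, physical=[E,B,C,D,A], logical=[E,B,C,D,A]
After op 2 (rotate(-1)): offset=4, physical=[E,B,C,D,A], logical=[A,E,B,C,D]
After op 3 (rotate(+3)): offset=2, physical=[E,B,C,D,A], logical=[C,D,A,E,B]
After op 4 (rotate(+3)): offset=0, physical=[E,B,C,D,A], logical=[E,B,C,D,A]
After op 5 (swap(0, 2)): offset=0, physical=[C,B,E,D,A], logical=[C,B,E,D,A]
After op 6 (rotate(-2)): offset=3, physical=[C,B,E,D,A], logical=[D,A,C,B,E]
After op 7 (swap(2, 4)): offset=3, physical=[E,B,C,D,A], logical=[D,A,E,B,C]
After op 8 (rotate(+1)): offset=4, physical=[E,B,C,D,A], logical=[A,E,B,C,D]
After op 9 (replace(3, 'k')): offset=4, physical=[E,B,k,D,A], logical=[A,E,B,k,D]
After op 10 (replace(1, 'l')): offset=4, physical=[l,B,k,D,A], logical=[A,l,B,k,D]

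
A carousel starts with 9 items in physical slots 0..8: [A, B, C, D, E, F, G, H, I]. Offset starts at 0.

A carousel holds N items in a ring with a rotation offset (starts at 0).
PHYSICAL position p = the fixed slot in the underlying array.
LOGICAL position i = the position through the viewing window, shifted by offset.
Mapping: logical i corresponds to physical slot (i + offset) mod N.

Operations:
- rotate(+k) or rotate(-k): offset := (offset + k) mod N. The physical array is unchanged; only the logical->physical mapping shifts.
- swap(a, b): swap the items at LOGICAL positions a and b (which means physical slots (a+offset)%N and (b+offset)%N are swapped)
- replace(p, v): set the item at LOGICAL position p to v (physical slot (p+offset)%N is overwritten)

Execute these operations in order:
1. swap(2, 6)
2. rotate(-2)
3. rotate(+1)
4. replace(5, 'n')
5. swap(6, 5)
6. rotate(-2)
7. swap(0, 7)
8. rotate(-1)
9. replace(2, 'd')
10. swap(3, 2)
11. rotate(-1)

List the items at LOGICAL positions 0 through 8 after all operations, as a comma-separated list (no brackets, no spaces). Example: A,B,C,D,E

Answer: C,n,F,I,d,A,B,G,D

Derivation:
After op 1 (swap(2, 6)): offset=0, physical=[A,B,G,D,E,F,C,H,I], logical=[A,B,G,D,E,F,C,H,I]
After op 2 (rotate(-2)): offset=7, physical=[A,B,G,D,E,F,C,H,I], logical=[H,I,A,B,G,D,E,F,C]
After op 3 (rotate(+1)): offset=8, physical=[A,B,G,D,E,F,C,H,I], logical=[I,A,B,G,D,E,F,C,H]
After op 4 (replace(5, 'n')): offset=8, physical=[A,B,G,D,n,F,C,H,I], logical=[I,A,B,G,D,n,F,C,H]
After op 5 (swap(6, 5)): offset=8, physical=[A,B,G,D,F,n,C,H,I], logical=[I,A,B,G,D,F,n,C,H]
After op 6 (rotate(-2)): offset=6, physical=[A,B,G,D,F,n,C,H,I], logical=[C,H,I,A,B,G,D,F,n]
After op 7 (swap(0, 7)): offset=6, physical=[A,B,G,D,C,n,F,H,I], logical=[F,H,I,A,B,G,D,C,n]
After op 8 (rotate(-1)): offset=5, physical=[A,B,G,D,C,n,F,H,I], logical=[n,F,H,I,A,B,G,D,C]
After op 9 (replace(2, 'd')): offset=5, physical=[A,B,G,D,C,n,F,d,I], logical=[n,F,d,I,A,B,G,D,C]
After op 10 (swap(3, 2)): offset=5, physical=[A,B,G,D,C,n,F,I,d], logical=[n,F,I,d,A,B,G,D,C]
After op 11 (rotate(-1)): offset=4, physical=[A,B,G,D,C,n,F,I,d], logical=[C,n,F,I,d,A,B,G,D]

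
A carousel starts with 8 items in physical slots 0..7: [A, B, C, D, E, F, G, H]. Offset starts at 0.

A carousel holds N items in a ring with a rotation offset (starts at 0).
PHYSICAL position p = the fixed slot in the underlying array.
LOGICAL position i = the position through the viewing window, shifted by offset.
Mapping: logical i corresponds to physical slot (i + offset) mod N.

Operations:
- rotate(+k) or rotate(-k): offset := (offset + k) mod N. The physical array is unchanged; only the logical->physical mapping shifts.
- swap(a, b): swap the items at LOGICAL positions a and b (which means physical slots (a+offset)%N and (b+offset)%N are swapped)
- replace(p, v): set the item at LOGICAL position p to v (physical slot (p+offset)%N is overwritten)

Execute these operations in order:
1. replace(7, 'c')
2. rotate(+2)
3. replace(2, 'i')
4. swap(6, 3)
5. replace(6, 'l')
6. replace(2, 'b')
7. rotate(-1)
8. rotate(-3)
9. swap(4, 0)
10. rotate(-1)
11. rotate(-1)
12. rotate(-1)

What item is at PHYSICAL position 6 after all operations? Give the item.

After op 1 (replace(7, 'c')): offset=0, physical=[A,B,C,D,E,F,G,c], logical=[A,B,C,D,E,F,G,c]
After op 2 (rotate(+2)): offset=2, physical=[A,B,C,D,E,F,G,c], logical=[C,D,E,F,G,c,A,B]
After op 3 (replace(2, 'i')): offset=2, physical=[A,B,C,D,i,F,G,c], logical=[C,D,i,F,G,c,A,B]
After op 4 (swap(6, 3)): offset=2, physical=[F,B,C,D,i,A,G,c], logical=[C,D,i,A,G,c,F,B]
After op 5 (replace(6, 'l')): offset=2, physical=[l,B,C,D,i,A,G,c], logical=[C,D,i,A,G,c,l,B]
After op 6 (replace(2, 'b')): offset=2, physical=[l,B,C,D,b,A,G,c], logical=[C,D,b,A,G,c,l,B]
After op 7 (rotate(-1)): offset=1, physical=[l,B,C,D,b,A,G,c], logical=[B,C,D,b,A,G,c,l]
After op 8 (rotate(-3)): offset=6, physical=[l,B,C,D,b,A,G,c], logical=[G,c,l,B,C,D,b,A]
After op 9 (swap(4, 0)): offset=6, physical=[l,B,G,D,b,A,C,c], logical=[C,c,l,B,G,D,b,A]
After op 10 (rotate(-1)): offset=5, physical=[l,B,G,D,b,A,C,c], logical=[A,C,c,l,B,G,D,b]
After op 11 (rotate(-1)): offset=4, physical=[l,B,G,D,b,A,C,c], logical=[b,A,C,c,l,B,G,D]
After op 12 (rotate(-1)): offset=3, physical=[l,B,G,D,b,A,C,c], logical=[D,b,A,C,c,l,B,G]

Answer: C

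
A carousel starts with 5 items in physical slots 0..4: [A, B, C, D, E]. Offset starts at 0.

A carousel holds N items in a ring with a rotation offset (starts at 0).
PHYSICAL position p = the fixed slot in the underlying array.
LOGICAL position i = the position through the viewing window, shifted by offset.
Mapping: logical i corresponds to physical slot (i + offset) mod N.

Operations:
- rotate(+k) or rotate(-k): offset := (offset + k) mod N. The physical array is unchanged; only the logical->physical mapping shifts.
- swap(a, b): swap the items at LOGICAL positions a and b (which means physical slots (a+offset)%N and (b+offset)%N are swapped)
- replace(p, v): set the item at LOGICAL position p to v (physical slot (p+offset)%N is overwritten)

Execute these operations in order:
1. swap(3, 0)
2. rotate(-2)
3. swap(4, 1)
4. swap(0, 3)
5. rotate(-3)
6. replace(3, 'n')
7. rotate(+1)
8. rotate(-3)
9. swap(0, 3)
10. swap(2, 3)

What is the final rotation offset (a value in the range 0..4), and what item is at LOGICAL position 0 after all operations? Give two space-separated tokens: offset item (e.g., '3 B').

Answer: 3 A

Derivation:
After op 1 (swap(3, 0)): offset=0, physical=[D,B,C,A,E], logical=[D,B,C,A,E]
After op 2 (rotate(-2)): offset=3, physical=[D,B,C,A,E], logical=[A,E,D,B,C]
After op 3 (swap(4, 1)): offset=3, physical=[D,B,E,A,C], logical=[A,C,D,B,E]
After op 4 (swap(0, 3)): offset=3, physical=[D,A,E,B,C], logical=[B,C,D,A,E]
After op 5 (rotate(-3)): offset=0, physical=[D,A,E,B,C], logical=[D,A,E,B,C]
After op 6 (replace(3, 'n')): offset=0, physical=[D,A,E,n,C], logical=[D,A,E,n,C]
After op 7 (rotate(+1)): offset=1, physical=[D,A,E,n,C], logical=[A,E,n,C,D]
After op 8 (rotate(-3)): offset=3, physical=[D,A,E,n,C], logical=[n,C,D,A,E]
After op 9 (swap(0, 3)): offset=3, physical=[D,n,E,A,C], logical=[A,C,D,n,E]
After op 10 (swap(2, 3)): offset=3, physical=[n,D,E,A,C], logical=[A,C,n,D,E]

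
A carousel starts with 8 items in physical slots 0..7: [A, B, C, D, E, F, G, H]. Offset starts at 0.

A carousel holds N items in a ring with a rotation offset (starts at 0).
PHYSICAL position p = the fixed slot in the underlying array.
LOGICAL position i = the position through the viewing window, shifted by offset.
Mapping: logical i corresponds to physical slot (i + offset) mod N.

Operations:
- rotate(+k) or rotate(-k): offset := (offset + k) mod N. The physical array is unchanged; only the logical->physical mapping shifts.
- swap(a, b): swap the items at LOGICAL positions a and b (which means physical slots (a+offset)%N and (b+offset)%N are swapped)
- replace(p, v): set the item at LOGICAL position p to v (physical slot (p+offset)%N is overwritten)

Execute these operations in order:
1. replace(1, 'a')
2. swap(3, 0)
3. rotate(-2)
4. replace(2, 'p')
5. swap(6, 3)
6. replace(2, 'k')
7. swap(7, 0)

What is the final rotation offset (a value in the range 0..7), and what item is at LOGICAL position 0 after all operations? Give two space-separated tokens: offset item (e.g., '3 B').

After op 1 (replace(1, 'a')): offset=0, physical=[A,a,C,D,E,F,G,H], logical=[A,a,C,D,E,F,G,H]
After op 2 (swap(3, 0)): offset=0, physical=[D,a,C,A,E,F,G,H], logical=[D,a,C,A,E,F,G,H]
After op 3 (rotate(-2)): offset=6, physical=[D,a,C,A,E,F,G,H], logical=[G,H,D,a,C,A,E,F]
After op 4 (replace(2, 'p')): offset=6, physical=[p,a,C,A,E,F,G,H], logical=[G,H,p,a,C,A,E,F]
After op 5 (swap(6, 3)): offset=6, physical=[p,E,C,A,a,F,G,H], logical=[G,H,p,E,C,A,a,F]
After op 6 (replace(2, 'k')): offset=6, physical=[k,E,C,A,a,F,G,H], logical=[G,H,k,E,C,A,a,F]
After op 7 (swap(7, 0)): offset=6, physical=[k,E,C,A,a,G,F,H], logical=[F,H,k,E,C,A,a,G]

Answer: 6 F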